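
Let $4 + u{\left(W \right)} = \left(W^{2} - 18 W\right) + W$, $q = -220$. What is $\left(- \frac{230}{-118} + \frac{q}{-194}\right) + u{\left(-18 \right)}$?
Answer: $\frac{3600243}{5723} \approx 629.08$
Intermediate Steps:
$u{\left(W \right)} = -4 + W^{2} - 17 W$ ($u{\left(W \right)} = -4 + \left(\left(W^{2} - 18 W\right) + W\right) = -4 + \left(W^{2} - 17 W\right) = -4 + W^{2} - 17 W$)
$\left(- \frac{230}{-118} + \frac{q}{-194}\right) + u{\left(-18 \right)} = \left(- \frac{230}{-118} - \frac{220}{-194}\right) - \left(-302 - 324\right) = \left(\left(-230\right) \left(- \frac{1}{118}\right) - - \frac{110}{97}\right) + \left(-4 + 324 + 306\right) = \left(\frac{115}{59} + \frac{110}{97}\right) + 626 = \frac{17645}{5723} + 626 = \frac{3600243}{5723}$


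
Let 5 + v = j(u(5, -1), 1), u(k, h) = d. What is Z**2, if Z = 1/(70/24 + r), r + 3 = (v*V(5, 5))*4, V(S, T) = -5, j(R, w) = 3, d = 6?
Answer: 144/229441 ≈ 0.00062761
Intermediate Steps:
u(k, h) = 6
v = -2 (v = -5 + 3 = -2)
r = 37 (r = -3 - 2*(-5)*4 = -3 + 10*4 = -3 + 40 = 37)
Z = 12/479 (Z = 1/(70/24 + 37) = 1/(70*(1/24) + 37) = 1/(35/12 + 37) = 1/(479/12) = 12/479 ≈ 0.025052)
Z**2 = (12/479)**2 = 144/229441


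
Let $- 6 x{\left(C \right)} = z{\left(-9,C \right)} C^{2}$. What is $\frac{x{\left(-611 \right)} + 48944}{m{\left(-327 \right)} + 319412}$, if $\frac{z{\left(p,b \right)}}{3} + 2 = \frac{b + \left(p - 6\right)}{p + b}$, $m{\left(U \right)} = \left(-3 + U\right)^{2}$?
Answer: $\frac{144954827}{265553440} \approx 0.54586$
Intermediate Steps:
$z{\left(p,b \right)} = -6 + \frac{3 \left(-6 + b + p\right)}{b + p}$ ($z{\left(p,b \right)} = -6 + 3 \frac{b + \left(p - 6\right)}{p + b} = -6 + 3 \frac{b + \left(-6 + p\right)}{b + p} = -6 + 3 \frac{-6 + b + p}{b + p} = -6 + \frac{3 \left(-6 + b + p\right)}{b + p}$)
$x{\left(C \right)} = - \frac{C^{2} \left(3 - C\right)}{2 \left(-9 + C\right)}$ ($x{\left(C \right)} = - \frac{\frac{3 \left(-6 - C - -9\right)}{C - 9} C^{2}}{6} = - \frac{\frac{3 \left(-6 - C + 9\right)}{-9 + C} C^{2}}{6} = - \frac{\frac{3 \left(3 - C\right)}{-9 + C} C^{2}}{6} = - \frac{3 C^{2} \frac{1}{-9 + C} \left(3 - C\right)}{6} = - \frac{C^{2} \left(3 - C\right)}{2 \left(-9 + C\right)}$)
$\frac{x{\left(-611 \right)} + 48944}{m{\left(-327 \right)} + 319412} = \frac{\frac{\left(-611\right)^{2} \left(-3 - 611\right)}{2 \left(-9 - 611\right)} + 48944}{\left(-3 - 327\right)^{2} + 319412} = \frac{\frac{1}{2} \cdot 373321 \frac{1}{-620} \left(-614\right) + 48944}{\left(-330\right)^{2} + 319412} = \frac{\frac{1}{2} \cdot 373321 \left(- \frac{1}{620}\right) \left(-614\right) + 48944}{108900 + 319412} = \frac{\frac{114609547}{620} + 48944}{428312} = \frac{144954827}{620} \cdot \frac{1}{428312} = \frac{144954827}{265553440}$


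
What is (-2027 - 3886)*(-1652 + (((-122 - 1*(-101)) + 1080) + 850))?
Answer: -1519641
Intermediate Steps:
(-2027 - 3886)*(-1652 + (((-122 - 1*(-101)) + 1080) + 850)) = -5913*(-1652 + (((-122 + 101) + 1080) + 850)) = -5913*(-1652 + ((-21 + 1080) + 850)) = -5913*(-1652 + (1059 + 850)) = -5913*(-1652 + 1909) = -5913*257 = -1519641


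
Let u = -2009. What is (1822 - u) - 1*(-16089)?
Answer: 19920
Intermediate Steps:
(1822 - u) - 1*(-16089) = (1822 - 1*(-2009)) - 1*(-16089) = (1822 + 2009) + 16089 = 3831 + 16089 = 19920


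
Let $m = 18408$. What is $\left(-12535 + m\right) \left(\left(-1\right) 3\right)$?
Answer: $-17619$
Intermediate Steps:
$\left(-12535 + m\right) \left(\left(-1\right) 3\right) = \left(-12535 + 18408\right) \left(\left(-1\right) 3\right) = 5873 \left(-3\right) = -17619$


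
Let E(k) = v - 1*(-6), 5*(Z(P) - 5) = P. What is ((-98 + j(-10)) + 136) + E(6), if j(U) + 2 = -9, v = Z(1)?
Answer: 191/5 ≈ 38.200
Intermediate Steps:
Z(P) = 5 + P/5
v = 26/5 (v = 5 + (⅕)*1 = 5 + ⅕ = 26/5 ≈ 5.2000)
j(U) = -11 (j(U) = -2 - 9 = -11)
E(k) = 56/5 (E(k) = 26/5 - 1*(-6) = 26/5 + 6 = 56/5)
((-98 + j(-10)) + 136) + E(6) = ((-98 - 11) + 136) + 56/5 = (-109 + 136) + 56/5 = 27 + 56/5 = 191/5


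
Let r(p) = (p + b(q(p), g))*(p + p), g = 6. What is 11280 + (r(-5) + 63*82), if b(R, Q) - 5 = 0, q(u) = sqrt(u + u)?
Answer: 16446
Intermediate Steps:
q(u) = sqrt(2)*sqrt(u) (q(u) = sqrt(2*u) = sqrt(2)*sqrt(u))
b(R, Q) = 5 (b(R, Q) = 5 + 0 = 5)
r(p) = 2*p*(5 + p) (r(p) = (p + 5)*(p + p) = (5 + p)*(2*p) = 2*p*(5 + p))
11280 + (r(-5) + 63*82) = 11280 + (2*(-5)*(5 - 5) + 63*82) = 11280 + (2*(-5)*0 + 5166) = 11280 + (0 + 5166) = 11280 + 5166 = 16446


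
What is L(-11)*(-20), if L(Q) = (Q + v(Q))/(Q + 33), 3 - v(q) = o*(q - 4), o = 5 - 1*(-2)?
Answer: -970/11 ≈ -88.182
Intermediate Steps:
o = 7 (o = 5 + 2 = 7)
v(q) = 31 - 7*q (v(q) = 3 - 7*(q - 4) = 3 - 7*(-4 + q) = 3 - (-28 + 7*q) = 3 + (28 - 7*q) = 31 - 7*q)
L(Q) = (31 - 6*Q)/(33 + Q) (L(Q) = (Q + (31 - 7*Q))/(Q + 33) = (31 - 6*Q)/(33 + Q))
L(-11)*(-20) = ((31 - 6*(-11))/(33 - 11))*(-20) = ((31 + 66)/22)*(-20) = ((1/22)*97)*(-20) = (97/22)*(-20) = -970/11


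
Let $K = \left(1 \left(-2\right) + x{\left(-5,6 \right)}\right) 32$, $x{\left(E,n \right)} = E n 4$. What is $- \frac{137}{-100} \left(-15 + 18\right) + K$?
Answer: $- \frac{389989}{100} \approx -3899.9$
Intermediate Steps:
$x{\left(E,n \right)} = 4 E n$
$K = -3904$ ($K = \left(1 \left(-2\right) + 4 \left(-5\right) 6\right) 32 = \left(-2 - 120\right) 32 = \left(-122\right) 32 = -3904$)
$- \frac{137}{-100} \left(-15 + 18\right) + K = - \frac{137}{-100} \left(-15 + 18\right) - 3904 = \left(-137\right) \left(- \frac{1}{100}\right) 3 - 3904 = \frac{137}{100} \cdot 3 - 3904 = \frac{411}{100} - 3904 = - \frac{389989}{100}$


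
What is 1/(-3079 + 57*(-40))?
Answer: -1/5359 ≈ -0.00018660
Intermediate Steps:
1/(-3079 + 57*(-40)) = 1/(-3079 - 2280) = 1/(-5359) = -1/5359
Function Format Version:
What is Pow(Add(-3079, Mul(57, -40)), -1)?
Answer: Rational(-1, 5359) ≈ -0.00018660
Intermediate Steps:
Pow(Add(-3079, Mul(57, -40)), -1) = Pow(Add(-3079, -2280), -1) = Pow(-5359, -1) = Rational(-1, 5359)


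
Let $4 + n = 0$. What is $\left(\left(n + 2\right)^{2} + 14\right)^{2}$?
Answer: $324$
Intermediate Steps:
$n = -4$ ($n = -4 + 0 = -4$)
$\left(\left(n + 2\right)^{2} + 14\right)^{2} = \left(\left(-4 + 2\right)^{2} + 14\right)^{2} = \left(\left(-2\right)^{2} + 14\right)^{2} = \left(4 + 14\right)^{2} = 18^{2} = 324$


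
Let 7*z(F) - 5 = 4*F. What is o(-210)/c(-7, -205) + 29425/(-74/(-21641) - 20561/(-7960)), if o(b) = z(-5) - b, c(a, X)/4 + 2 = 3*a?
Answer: 3263671768564345/286933968804 ≈ 11374.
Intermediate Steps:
z(F) = 5/7 + 4*F/7 (z(F) = 5/7 + (4*F)/7 = 5/7 + 4*F/7)
c(a, X) = -8 + 12*a (c(a, X) = -8 + 4*(3*a) = -8 + 12*a)
o(b) = -15/7 - b (o(b) = (5/7 + (4/7)*(-5)) - b = (5/7 - 20/7) - b = -15/7 - b)
o(-210)/c(-7, -205) + 29425/(-74/(-21641) - 20561/(-7960)) = (-15/7 - 1*(-210))/(-8 + 12*(-7)) + 29425/(-74/(-21641) - 20561/(-7960)) = (-15/7 + 210)/(-8 - 84) + 29425/(-74*(-1/21641) - 20561*(-1/7960)) = (1455/7)/(-92) + 29425/(74/21641 + 20561/7960) = (1455/7)*(-1/92) + 29425/(445549641/172262360) = -1455/644 + 29425*(172262360/445549641) = -1455/644 + 5068819943000/445549641 = 3263671768564345/286933968804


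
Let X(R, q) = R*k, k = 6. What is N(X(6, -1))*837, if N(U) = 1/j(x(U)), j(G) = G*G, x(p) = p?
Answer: 31/48 ≈ 0.64583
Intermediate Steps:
X(R, q) = 6*R (X(R, q) = R*6 = 6*R)
j(G) = G²
N(U) = U⁻² (N(U) = 1/(U²) = U⁻²)
N(X(6, -1))*837 = 837/(6*6)² = 837/36² = (1/1296)*837 = 31/48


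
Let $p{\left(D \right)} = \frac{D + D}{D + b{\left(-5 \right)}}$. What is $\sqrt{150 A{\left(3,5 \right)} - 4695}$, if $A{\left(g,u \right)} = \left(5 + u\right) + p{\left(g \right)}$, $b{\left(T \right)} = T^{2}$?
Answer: $\frac{6 i \sqrt{4305}}{7} \approx 56.239 i$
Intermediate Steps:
$p{\left(D \right)} = \frac{2 D}{25 + D}$ ($p{\left(D \right)} = \frac{D + D}{D + \left(-5\right)^{2}} = \frac{2 D}{D + 25} = \frac{2 D}{25 + D}$)
$A{\left(g,u \right)} = 5 + u + \frac{2 g}{25 + g}$ ($A{\left(g,u \right)} = \left(5 + u\right) + \frac{2 g}{25 + g} = 5 + u + \frac{2 g}{25 + g}$)
$\sqrt{150 A{\left(3,5 \right)} - 4695} = \sqrt{150 \frac{2 \cdot 3 + \left(5 + 5\right) \left(25 + 3\right)}{25 + 3} - 4695} = \sqrt{150 \frac{6 + 10 \cdot 28}{28} - 4695} = \sqrt{150 \frac{6 + 280}{28} - 4695} = \sqrt{150 \cdot \frac{1}{28} \cdot 286 - 4695} = \sqrt{150 \cdot \frac{143}{14} - 4695} = \sqrt{\frac{10725}{7} - 4695} = \sqrt{- \frac{22140}{7}} = \frac{6 i \sqrt{4305}}{7}$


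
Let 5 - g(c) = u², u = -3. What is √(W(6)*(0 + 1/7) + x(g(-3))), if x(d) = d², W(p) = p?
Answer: √826/7 ≈ 4.1057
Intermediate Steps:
g(c) = -4 (g(c) = 5 - 1*(-3)² = 5 - 1*9 = 5 - 9 = -4)
√(W(6)*(0 + 1/7) + x(g(-3))) = √(6*(0 + 1/7) + (-4)²) = √(6*(0 + ⅐) + 16) = √(6*(⅐) + 16) = √(6/7 + 16) = √(118/7) = √826/7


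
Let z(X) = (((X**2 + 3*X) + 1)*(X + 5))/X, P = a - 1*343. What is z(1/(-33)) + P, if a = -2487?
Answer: -3244394/1089 ≈ -2979.2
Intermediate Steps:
P = -2830 (P = -2487 - 1*343 = -2487 - 343 = -2830)
z(X) = (5 + X)*(1 + X**2 + 3*X)/X (z(X) = ((1 + X**2 + 3*X)*(5 + X))/X = ((5 + X)*(1 + X**2 + 3*X))/X = (5 + X)*(1 + X**2 + 3*X)/X)
z(1/(-33)) + P = (16 + (1/(-33))**2 + 5/(1/(-33)) + 8/(-33)) - 2830 = (16 + (-1/33)**2 + 5/(-1/33) + 8*(-1/33)) - 2830 = (16 + 1/1089 + 5*(-33) - 8/33) - 2830 = (16 + 1/1089 - 165 - 8/33) - 2830 = -162524/1089 - 2830 = -3244394/1089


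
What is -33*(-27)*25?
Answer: 22275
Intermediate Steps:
-33*(-27)*25 = 891*25 = 22275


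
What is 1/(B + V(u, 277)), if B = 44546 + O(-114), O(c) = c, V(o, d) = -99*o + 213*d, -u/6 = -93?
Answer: 1/48191 ≈ 2.0751e-5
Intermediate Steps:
u = 558 (u = -6*(-93) = 558)
B = 44432 (B = 44546 - 114 = 44432)
1/(B + V(u, 277)) = 1/(44432 + (-99*558 + 213*277)) = 1/(44432 + (-55242 + 59001)) = 1/(44432 + 3759) = 1/48191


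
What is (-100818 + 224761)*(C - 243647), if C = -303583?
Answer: -67825327890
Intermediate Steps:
(-100818 + 224761)*(C - 243647) = (-100818 + 224761)*(-303583 - 243647) = 123943*(-547230) = -67825327890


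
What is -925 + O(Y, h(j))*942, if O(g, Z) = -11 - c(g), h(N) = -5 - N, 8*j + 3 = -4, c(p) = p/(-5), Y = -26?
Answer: -80927/5 ≈ -16185.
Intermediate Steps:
c(p) = -p/5 (c(p) = p*(-⅕) = -p/5)
j = -7/8 (j = -3/8 + (⅛)*(-4) = -3/8 - ½ = -7/8 ≈ -0.87500)
O(g, Z) = -11 + g/5 (O(g, Z) = -11 - (-1)*g/5 = -11 + g/5)
-925 + O(Y, h(j))*942 = -925 + (-11 + (⅕)*(-26))*942 = -925 + (-11 - 26/5)*942 = -925 - 81/5*942 = -925 - 76302/5 = -80927/5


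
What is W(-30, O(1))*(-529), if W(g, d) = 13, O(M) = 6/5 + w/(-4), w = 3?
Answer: -6877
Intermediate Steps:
O(M) = 9/20 (O(M) = 6/5 + 3/(-4) = 6*(⅕) + 3*(-¼) = 6/5 - ¾ = 9/20)
W(-30, O(1))*(-529) = 13*(-529) = -6877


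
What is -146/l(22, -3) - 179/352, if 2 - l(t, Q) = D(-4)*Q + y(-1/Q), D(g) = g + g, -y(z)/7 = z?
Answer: 143615/20768 ≈ 6.9152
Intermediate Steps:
y(z) = -7*z
D(g) = 2*g
l(t, Q) = 2 - 7/Q + 8*Q (l(t, Q) = 2 - ((2*(-4))*Q - (-7)/Q) = 2 - (-8*Q + 7/Q) = 2 + (-7/Q + 8*Q) = 2 - 7/Q + 8*Q)
-146/l(22, -3) - 179/352 = -146/(2 - 7/(-3) + 8*(-3)) - 179/352 = -146/(2 - 7*(-⅓) - 24) - 179*1/352 = -146/(2 + 7/3 - 24) - 179/352 = -146/(-59/3) - 179/352 = -146*(-3/59) - 179/352 = 438/59 - 179/352 = 143615/20768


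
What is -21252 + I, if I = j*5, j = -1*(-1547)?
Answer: -13517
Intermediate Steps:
j = 1547
I = 7735 (I = 1547*5 = 7735)
-21252 + I = -21252 + 7735 = -13517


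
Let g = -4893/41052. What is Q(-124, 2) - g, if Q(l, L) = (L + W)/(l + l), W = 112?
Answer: -36109/106051 ≈ -0.34049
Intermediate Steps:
Q(l, L) = (112 + L)/(2*l) (Q(l, L) = (L + 112)/(l + l) = (112 + L)/((2*l)) = (112 + L)*(1/(2*l)) = (112 + L)/(2*l))
g = -1631/13684 (g = -4893*1/41052 = -1631/13684 ≈ -0.11919)
Q(-124, 2) - g = (1/2)*(112 + 2)/(-124) - 1*(-1631/13684) = (1/2)*(-1/124)*114 + 1631/13684 = -57/124 + 1631/13684 = -36109/106051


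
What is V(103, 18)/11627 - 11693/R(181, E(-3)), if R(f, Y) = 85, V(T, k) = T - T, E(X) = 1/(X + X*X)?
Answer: -11693/85 ≈ -137.56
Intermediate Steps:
E(X) = 1/(X + X**2)
V(T, k) = 0
V(103, 18)/11627 - 11693/R(181, E(-3)) = 0/11627 - 11693/85 = 0*(1/11627) - 11693*1/85 = 0 - 11693/85 = -11693/85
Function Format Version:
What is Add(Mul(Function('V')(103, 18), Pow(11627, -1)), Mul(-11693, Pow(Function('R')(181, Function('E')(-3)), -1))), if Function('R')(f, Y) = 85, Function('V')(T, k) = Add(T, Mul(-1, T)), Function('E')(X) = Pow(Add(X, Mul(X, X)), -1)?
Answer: Rational(-11693, 85) ≈ -137.56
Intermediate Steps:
Function('E')(X) = Pow(Add(X, Pow(X, 2)), -1)
Function('V')(T, k) = 0
Add(Mul(Function('V')(103, 18), Pow(11627, -1)), Mul(-11693, Pow(Function('R')(181, Function('E')(-3)), -1))) = Add(Mul(0, Pow(11627, -1)), Mul(-11693, Pow(85, -1))) = Add(Mul(0, Rational(1, 11627)), Mul(-11693, Rational(1, 85))) = Add(0, Rational(-11693, 85)) = Rational(-11693, 85)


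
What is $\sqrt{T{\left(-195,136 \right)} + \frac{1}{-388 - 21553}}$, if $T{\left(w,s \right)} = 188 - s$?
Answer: $\frac{\sqrt{25033167071}}{21941} \approx 7.2111$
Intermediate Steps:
$\sqrt{T{\left(-195,136 \right)} + \frac{1}{-388 - 21553}} = \sqrt{\left(188 - 136\right) + \frac{1}{-388 - 21553}} = \sqrt{\left(188 - 136\right) + \frac{1}{-21941}} = \sqrt{52 - \frac{1}{21941}} = \sqrt{\frac{1140931}{21941}} = \frac{\sqrt{25033167071}}{21941}$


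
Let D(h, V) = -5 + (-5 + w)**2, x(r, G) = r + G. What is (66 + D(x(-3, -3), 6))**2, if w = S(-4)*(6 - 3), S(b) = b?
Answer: 122500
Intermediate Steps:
x(r, G) = G + r
w = -12 (w = -4*(6 - 3) = -4*3 = -12)
D(h, V) = 284 (D(h, V) = -5 + (-5 - 12)**2 = -5 + (-17)**2 = -5 + 289 = 284)
(66 + D(x(-3, -3), 6))**2 = (66 + 284)**2 = 350**2 = 122500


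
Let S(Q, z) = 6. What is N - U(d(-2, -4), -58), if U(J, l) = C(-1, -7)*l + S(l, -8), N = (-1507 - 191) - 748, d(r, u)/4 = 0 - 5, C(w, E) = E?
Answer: -2858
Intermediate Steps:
d(r, u) = -20 (d(r, u) = 4*(0 - 5) = 4*(-5) = -20)
N = -2446 (N = -1698 - 748 = -2446)
U(J, l) = 6 - 7*l (U(J, l) = -7*l + 6 = 6 - 7*l)
N - U(d(-2, -4), -58) = -2446 - (6 - 7*(-58)) = -2446 - (6 + 406) = -2446 - 1*412 = -2446 - 412 = -2858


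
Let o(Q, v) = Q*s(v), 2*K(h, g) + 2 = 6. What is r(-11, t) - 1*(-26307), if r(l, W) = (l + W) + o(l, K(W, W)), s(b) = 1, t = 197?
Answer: 26482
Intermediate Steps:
K(h, g) = 2 (K(h, g) = -1 + (½)*6 = -1 + 3 = 2)
o(Q, v) = Q (o(Q, v) = Q*1 = Q)
r(l, W) = W + 2*l (r(l, W) = (l + W) + l = (W + l) + l = W + 2*l)
r(-11, t) - 1*(-26307) = (197 + 2*(-11)) - 1*(-26307) = (197 - 22) + 26307 = 175 + 26307 = 26482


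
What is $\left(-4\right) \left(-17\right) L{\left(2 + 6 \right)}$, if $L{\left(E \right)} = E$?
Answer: $544$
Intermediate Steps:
$\left(-4\right) \left(-17\right) L{\left(2 + 6 \right)} = \left(-4\right) \left(-17\right) \left(2 + 6\right) = 68 \cdot 8 = 544$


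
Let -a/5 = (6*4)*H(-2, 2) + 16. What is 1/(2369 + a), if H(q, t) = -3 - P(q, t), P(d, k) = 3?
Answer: 1/3009 ≈ 0.00033234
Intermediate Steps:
H(q, t) = -6 (H(q, t) = -3 - 1*3 = -3 - 3 = -6)
a = 640 (a = -5*((6*4)*(-6) + 16) = -5*(24*(-6) + 16) = -5*(-144 + 16) = -5*(-128) = 640)
1/(2369 + a) = 1/(2369 + 640) = 1/3009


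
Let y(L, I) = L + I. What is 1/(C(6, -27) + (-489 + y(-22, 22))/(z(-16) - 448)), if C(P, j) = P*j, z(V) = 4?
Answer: -148/23813 ≈ -0.0062151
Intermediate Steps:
y(L, I) = I + L
1/(C(6, -27) + (-489 + y(-22, 22))/(z(-16) - 448)) = 1/(6*(-27) + (-489 + (22 - 22))/(4 - 448)) = 1/(-162 + (-489 + 0)/(-444)) = 1/(-162 - 489*(-1/444)) = 1/(-162 + 163/148) = 1/(-23813/148) = -148/23813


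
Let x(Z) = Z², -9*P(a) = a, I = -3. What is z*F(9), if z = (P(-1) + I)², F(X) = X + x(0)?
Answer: 676/9 ≈ 75.111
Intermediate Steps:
P(a) = -a/9
F(X) = X (F(X) = X + 0² = X + 0 = X)
z = 676/81 (z = (-⅑*(-1) - 3)² = (⅑ - 3)² = (-26/9)² = 676/81 ≈ 8.3457)
z*F(9) = (676/81)*9 = 676/9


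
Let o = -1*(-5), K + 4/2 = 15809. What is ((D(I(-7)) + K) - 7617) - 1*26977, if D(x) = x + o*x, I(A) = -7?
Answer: -18829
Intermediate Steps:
K = 15807 (K = -2 + 15809 = 15807)
o = 5
D(x) = 6*x (D(x) = x + 5*x = 6*x)
((D(I(-7)) + K) - 7617) - 1*26977 = ((6*(-7) + 15807) - 7617) - 1*26977 = ((-42 + 15807) - 7617) - 26977 = (15765 - 7617) - 26977 = 8148 - 26977 = -18829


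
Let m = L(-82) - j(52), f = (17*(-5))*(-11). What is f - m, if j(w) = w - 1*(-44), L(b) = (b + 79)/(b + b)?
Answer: 169081/164 ≈ 1031.0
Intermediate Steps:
L(b) = (79 + b)/(2*b) (L(b) = (79 + b)/((2*b)) = (79 + b)*(1/(2*b)) = (79 + b)/(2*b))
j(w) = 44 + w (j(w) = w + 44 = 44 + w)
f = 935 (f = -85*(-11) = 935)
m = -15741/164 (m = (½)*(79 - 82)/(-82) - (44 + 52) = (½)*(-1/82)*(-3) - 1*96 = 3/164 - 96 = -15741/164 ≈ -95.982)
f - m = 935 - 1*(-15741/164) = 935 + 15741/164 = 169081/164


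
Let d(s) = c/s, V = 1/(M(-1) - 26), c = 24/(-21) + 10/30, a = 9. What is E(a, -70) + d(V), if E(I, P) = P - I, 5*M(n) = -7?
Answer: -5966/105 ≈ -56.819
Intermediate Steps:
c = -17/21 (c = 24*(-1/21) + 10*(1/30) = -8/7 + ⅓ = -17/21 ≈ -0.80952)
M(n) = -7/5 (M(n) = (⅕)*(-7) = -7/5)
V = -5/137 (V = 1/(-7/5 - 26) = 1/(-137/5) = -5/137 ≈ -0.036496)
d(s) = -17/(21*s)
E(a, -70) + d(V) = (-70 - 1*9) - 17/(21*(-5/137)) = (-70 - 9) - 17/21*(-137/5) = -79 + 2329/105 = -5966/105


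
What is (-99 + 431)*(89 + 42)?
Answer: 43492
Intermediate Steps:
(-99 + 431)*(89 + 42) = 332*131 = 43492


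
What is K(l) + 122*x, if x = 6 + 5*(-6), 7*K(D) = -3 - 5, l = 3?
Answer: -20504/7 ≈ -2929.1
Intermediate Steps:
K(D) = -8/7 (K(D) = (-3 - 5)/7 = (1/7)*(-8) = -8/7)
x = -24 (x = 6 - 30 = -24)
K(l) + 122*x = -8/7 + 122*(-24) = -8/7 - 2928 = -20504/7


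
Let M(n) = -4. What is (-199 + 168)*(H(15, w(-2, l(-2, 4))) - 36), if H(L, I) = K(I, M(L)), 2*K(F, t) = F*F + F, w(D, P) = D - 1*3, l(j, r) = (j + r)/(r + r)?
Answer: 806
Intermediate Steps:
l(j, r) = (j + r)/(2*r) (l(j, r) = (j + r)/((2*r)) = (j + r)*(1/(2*r)) = (j + r)/(2*r))
w(D, P) = -3 + D (w(D, P) = D - 3 = -3 + D)
K(F, t) = F/2 + F²/2 (K(F, t) = (F*F + F)/2 = (F² + F)/2 = (F + F²)/2 = F/2 + F²/2)
H(L, I) = I*(1 + I)/2
(-199 + 168)*(H(15, w(-2, l(-2, 4))) - 36) = (-199 + 168)*((-3 - 2)*(1 + (-3 - 2))/2 - 36) = -31*((½)*(-5)*(1 - 5) - 36) = -31*((½)*(-5)*(-4) - 36) = -31*(10 - 36) = -31*(-26) = 806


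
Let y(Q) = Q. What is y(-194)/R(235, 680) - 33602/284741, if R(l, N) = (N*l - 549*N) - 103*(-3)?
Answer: -7109076268/60709913351 ≈ -0.11710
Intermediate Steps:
R(l, N) = 309 - 549*N + N*l (R(l, N) = (-549*N + N*l) + 309 = 309 - 549*N + N*l)
y(-194)/R(235, 680) - 33602/284741 = -194/(309 - 549*680 + 680*235) - 33602/284741 = -194/(309 - 373320 + 159800) - 33602*1/284741 = -194/(-213211) - 33602/284741 = -194*(-1/213211) - 33602/284741 = 194/213211 - 33602/284741 = -7109076268/60709913351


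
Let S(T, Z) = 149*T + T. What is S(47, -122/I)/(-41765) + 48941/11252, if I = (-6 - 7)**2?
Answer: 392938853/93987956 ≈ 4.1807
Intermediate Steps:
I = 169 (I = (-13)**2 = 169)
S(T, Z) = 150*T
S(47, -122/I)/(-41765) + 48941/11252 = (150*47)/(-41765) + 48941/11252 = 7050*(-1/41765) + 48941*(1/11252) = -1410/8353 + 48941/11252 = 392938853/93987956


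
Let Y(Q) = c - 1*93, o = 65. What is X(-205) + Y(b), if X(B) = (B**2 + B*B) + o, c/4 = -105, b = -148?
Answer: 83602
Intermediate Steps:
c = -420 (c = 4*(-105) = -420)
X(B) = 65 + 2*B**2 (X(B) = (B**2 + B*B) + 65 = (B**2 + B**2) + 65 = 2*B**2 + 65 = 65 + 2*B**2)
Y(Q) = -513 (Y(Q) = -420 - 1*93 = -420 - 93 = -513)
X(-205) + Y(b) = (65 + 2*(-205)**2) - 513 = (65 + 2*42025) - 513 = (65 + 84050) - 513 = 84115 - 513 = 83602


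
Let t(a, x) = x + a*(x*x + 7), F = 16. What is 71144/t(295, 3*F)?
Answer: 71144/681793 ≈ 0.10435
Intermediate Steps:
t(a, x) = x + a*(7 + x²) (t(a, x) = x + a*(x² + 7) = x + a*(7 + x²))
71144/t(295, 3*F) = 71144/(3*16 + 7*295 + 295*(3*16)²) = 71144/(48 + 2065 + 295*48²) = 71144/(48 + 2065 + 295*2304) = 71144/(48 + 2065 + 679680) = 71144/681793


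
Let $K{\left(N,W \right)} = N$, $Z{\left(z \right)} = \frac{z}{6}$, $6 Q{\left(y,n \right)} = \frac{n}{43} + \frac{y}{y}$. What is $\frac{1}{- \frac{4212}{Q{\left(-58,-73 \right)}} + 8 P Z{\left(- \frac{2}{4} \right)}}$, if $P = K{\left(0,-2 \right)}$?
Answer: $\frac{5}{181116} \approx 2.7607 \cdot 10^{-5}$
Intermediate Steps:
$Q{\left(y,n \right)} = \frac{1}{6} + \frac{n}{258}$ ($Q{\left(y,n \right)} = \frac{\frac{n}{43} + \frac{y}{y}}{6} = \frac{n \frac{1}{43} + 1}{6} = \frac{\frac{n}{43} + 1}{6} = \frac{1 + \frac{n}{43}}{6} = \frac{1}{6} + \frac{n}{258}$)
$Z{\left(z \right)} = \frac{z}{6}$ ($Z{\left(z \right)} = z \frac{1}{6} = \frac{z}{6}$)
$P = 0$
$\frac{1}{- \frac{4212}{Q{\left(-58,-73 \right)}} + 8 P Z{\left(- \frac{2}{4} \right)}} = \frac{1}{- \frac{4212}{\frac{1}{6} + \frac{1}{258} \left(-73\right)} + 8 \cdot 0 \frac{\left(-2\right) \frac{1}{4}}{6}} = \frac{1}{- \frac{4212}{\frac{1}{6} - \frac{73}{258}} + 0 \frac{\left(-2\right) \frac{1}{4}}{6}} = \frac{1}{- \frac{4212}{- \frac{5}{43}} + 0 \cdot \frac{1}{6} \left(- \frac{1}{2}\right)} = \frac{1}{\left(-4212\right) \left(- \frac{43}{5}\right) + 0 \left(- \frac{1}{12}\right)} = \frac{1}{\frac{181116}{5} + 0} = \frac{1}{\frac{181116}{5}} = \frac{5}{181116}$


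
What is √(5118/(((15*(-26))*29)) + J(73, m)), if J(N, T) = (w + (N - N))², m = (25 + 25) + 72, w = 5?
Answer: 8*√1362855/1885 ≈ 4.9545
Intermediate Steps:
m = 122 (m = 50 + 72 = 122)
J(N, T) = 25 (J(N, T) = (5 + (N - N))² = (5 + 0)² = 5² = 25)
√(5118/(((15*(-26))*29)) + J(73, m)) = √(5118/(((15*(-26))*29)) + 25) = √(5118/((-390*29)) + 25) = √(5118/(-11310) + 25) = √(5118*(-1/11310) + 25) = √(-853/1885 + 25) = √(46272/1885) = 8*√1362855/1885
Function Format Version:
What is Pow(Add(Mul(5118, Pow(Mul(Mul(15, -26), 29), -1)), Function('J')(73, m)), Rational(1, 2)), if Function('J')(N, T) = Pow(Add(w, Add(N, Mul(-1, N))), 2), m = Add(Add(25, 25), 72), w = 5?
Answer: Mul(Rational(8, 1885), Pow(1362855, Rational(1, 2))) ≈ 4.9545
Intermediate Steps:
m = 122 (m = Add(50, 72) = 122)
Function('J')(N, T) = 25 (Function('J')(N, T) = Pow(Add(5, Add(N, Mul(-1, N))), 2) = Pow(Add(5, 0), 2) = Pow(5, 2) = 25)
Pow(Add(Mul(5118, Pow(Mul(Mul(15, -26), 29), -1)), Function('J')(73, m)), Rational(1, 2)) = Pow(Add(Mul(5118, Pow(Mul(Mul(15, -26), 29), -1)), 25), Rational(1, 2)) = Pow(Add(Mul(5118, Pow(Mul(-390, 29), -1)), 25), Rational(1, 2)) = Pow(Add(Mul(5118, Pow(-11310, -1)), 25), Rational(1, 2)) = Pow(Add(Mul(5118, Rational(-1, 11310)), 25), Rational(1, 2)) = Pow(Add(Rational(-853, 1885), 25), Rational(1, 2)) = Pow(Rational(46272, 1885), Rational(1, 2)) = Mul(Rational(8, 1885), Pow(1362855, Rational(1, 2)))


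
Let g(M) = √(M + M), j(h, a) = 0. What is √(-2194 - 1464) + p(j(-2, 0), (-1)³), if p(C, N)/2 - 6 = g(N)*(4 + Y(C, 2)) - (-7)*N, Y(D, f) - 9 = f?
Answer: -2 + I*√3658 + 30*I*√2 ≈ -2.0 + 102.91*I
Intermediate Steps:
Y(D, f) = 9 + f
g(M) = √2*√M (g(M) = √(2*M) = √2*√M)
p(C, N) = 12 + 14*N + 30*√2*√N (p(C, N) = 12 + 2*((√2*√N)*(4 + (9 + 2)) - (-7)*N) = 12 + 2*((√2*√N)*(4 + 11) + 7*N) = 12 + 2*((√2*√N)*15 + 7*N) = 12 + 2*(15*√2*√N + 7*N) = 12 + 2*(7*N + 15*√2*√N) = 12 + (14*N + 30*√2*√N) = 12 + 14*N + 30*√2*√N)
√(-2194 - 1464) + p(j(-2, 0), (-1)³) = √(-2194 - 1464) + (12 + 14*(-1)³ + 30*√2*√((-1)³)) = √(-3658) + (12 + 14*(-1) + 30*√2*√(-1)) = I*√3658 + (12 - 14 + 30*√2*I) = I*√3658 + (12 - 14 + 30*I*√2) = I*√3658 + (-2 + 30*I*√2) = -2 + I*√3658 + 30*I*√2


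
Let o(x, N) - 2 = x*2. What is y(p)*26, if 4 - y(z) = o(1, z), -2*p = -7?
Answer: 0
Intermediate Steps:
o(x, N) = 2 + 2*x (o(x, N) = 2 + x*2 = 2 + 2*x)
p = 7/2 (p = -1/2*(-7) = 7/2 ≈ 3.5000)
y(z) = 0 (y(z) = 4 - (2 + 2*1) = 4 - (2 + 2) = 4 - 1*4 = 4 - 4 = 0)
y(p)*26 = 0*26 = 0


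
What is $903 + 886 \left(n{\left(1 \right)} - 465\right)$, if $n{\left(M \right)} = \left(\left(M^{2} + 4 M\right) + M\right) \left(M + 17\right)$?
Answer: $-315399$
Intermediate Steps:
$n{\left(M \right)} = \left(17 + M\right) \left(M^{2} + 5 M\right)$ ($n{\left(M \right)} = \left(M^{2} + 5 M\right) \left(17 + M\right) = \left(17 + M\right) \left(M^{2} + 5 M\right)$)
$903 + 886 \left(n{\left(1 \right)} - 465\right) = 903 + 886 \left(1 \left(85 + 1^{2} + 22 \cdot 1\right) - 465\right) = 903 + 886 \left(1 \left(85 + 1 + 22\right) - 465\right) = 903 + 886 \left(1 \cdot 108 - 465\right) = 903 + 886 \left(108 - 465\right) = 903 + 886 \left(-357\right) = 903 - 316302 = -315399$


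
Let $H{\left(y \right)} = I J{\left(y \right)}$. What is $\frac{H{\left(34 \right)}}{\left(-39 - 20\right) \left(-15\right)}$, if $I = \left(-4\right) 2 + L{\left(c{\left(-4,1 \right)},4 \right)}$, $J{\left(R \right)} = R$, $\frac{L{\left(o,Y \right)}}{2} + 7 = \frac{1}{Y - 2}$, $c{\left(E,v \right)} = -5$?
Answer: $- \frac{238}{295} \approx -0.80678$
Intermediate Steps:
$L{\left(o,Y \right)} = -14 + \frac{2}{-2 + Y}$ ($L{\left(o,Y \right)} = -14 + \frac{2}{Y - 2} = -14 + \frac{2}{-2 + Y}$)
$I = -21$ ($I = \left(-4\right) 2 + \frac{2 \left(15 - 28\right)}{-2 + 4} = -8 + \frac{2 \left(15 - 28\right)}{2} = -8 + 2 \cdot \frac{1}{2} \left(-13\right) = -8 - 13 = -21$)
$H{\left(y \right)} = - 21 y$
$\frac{H{\left(34 \right)}}{\left(-39 - 20\right) \left(-15\right)} = \frac{\left(-21\right) 34}{\left(-39 - 20\right) \left(-15\right)} = - \frac{714}{\left(-59\right) \left(-15\right)} = - \frac{714}{885} = \left(-714\right) \frac{1}{885} = - \frac{238}{295}$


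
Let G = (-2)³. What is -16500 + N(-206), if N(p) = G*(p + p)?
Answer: -13204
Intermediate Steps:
G = -8
N(p) = -16*p (N(p) = -8*(p + p) = -16*p)
-16500 + N(-206) = -16500 - 16*(-206) = -16500 + 3296 = -13204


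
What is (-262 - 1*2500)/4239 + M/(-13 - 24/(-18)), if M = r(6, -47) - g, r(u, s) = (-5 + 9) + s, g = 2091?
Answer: 27041408/148365 ≈ 182.26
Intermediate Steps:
r(u, s) = 4 + s
M = -2134 (M = (4 - 47) - 1*2091 = -43 - 2091 = -2134)
(-262 - 1*2500)/4239 + M/(-13 - 24/(-18)) = (-262 - 1*2500)/4239 - 2134/(-13 - 24/(-18)) = (-262 - 2500)*(1/4239) - 2134/(-13 - 1/18*(-24)) = -2762*1/4239 - 2134/(-13 + 4/3) = -2762/4239 - 2134/(-35/3) = -2762/4239 - 2134*(-3/35) = -2762/4239 + 6402/35 = 27041408/148365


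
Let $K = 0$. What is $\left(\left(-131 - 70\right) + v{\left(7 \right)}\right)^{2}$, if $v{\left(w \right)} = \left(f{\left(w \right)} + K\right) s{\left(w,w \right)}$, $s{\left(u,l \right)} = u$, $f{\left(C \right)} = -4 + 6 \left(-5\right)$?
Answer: $192721$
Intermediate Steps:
$f{\left(C \right)} = -34$ ($f{\left(C \right)} = -4 - 30 = -34$)
$v{\left(w \right)} = - 34 w$ ($v{\left(w \right)} = \left(-34 + 0\right) w = - 34 w$)
$\left(\left(-131 - 70\right) + v{\left(7 \right)}\right)^{2} = \left(\left(-131 - 70\right) - 238\right)^{2} = \left(-201 - 238\right)^{2} = \left(-439\right)^{2} = 192721$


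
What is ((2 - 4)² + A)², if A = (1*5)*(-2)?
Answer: 36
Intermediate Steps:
A = -10 (A = 5*(-2) = -10)
((2 - 4)² + A)² = ((2 - 4)² - 10)² = ((-2)² - 10)² = (4 - 10)² = (-6)² = 36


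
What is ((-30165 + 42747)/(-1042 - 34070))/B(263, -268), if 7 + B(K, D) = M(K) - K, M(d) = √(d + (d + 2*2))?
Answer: 56619/42350924 + 2097*√530/423509240 ≈ 0.0014509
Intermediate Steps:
M(d) = √(4 + 2*d) (M(d) = √(d + (d + 4)) = √(d + (4 + d)) = √(4 + 2*d))
B(K, D) = -7 + √(4 + 2*K) - K (B(K, D) = -7 + (√(4 + 2*K) - K) = -7 + √(4 + 2*K) - K)
((-30165 + 42747)/(-1042 - 34070))/B(263, -268) = ((-30165 + 42747)/(-1042 - 34070))/(-7 + √(4 + 2*263) - 1*263) = (12582/(-35112))/(-7 + √(4 + 526) - 263) = (12582*(-1/35112))/(-7 + √530 - 263) = -2097/(5852*(-270 + √530))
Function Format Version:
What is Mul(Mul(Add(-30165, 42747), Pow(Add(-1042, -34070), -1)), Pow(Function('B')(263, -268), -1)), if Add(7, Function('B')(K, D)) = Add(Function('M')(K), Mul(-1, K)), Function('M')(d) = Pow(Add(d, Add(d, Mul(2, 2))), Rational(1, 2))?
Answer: Add(Rational(56619, 42350924), Mul(Rational(2097, 423509240), Pow(530, Rational(1, 2)))) ≈ 0.0014509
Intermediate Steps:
Function('M')(d) = Pow(Add(4, Mul(2, d)), Rational(1, 2)) (Function('M')(d) = Pow(Add(d, Add(d, 4)), Rational(1, 2)) = Pow(Add(d, Add(4, d)), Rational(1, 2)) = Pow(Add(4, Mul(2, d)), Rational(1, 2)))
Function('B')(K, D) = Add(-7, Pow(Add(4, Mul(2, K)), Rational(1, 2)), Mul(-1, K)) (Function('B')(K, D) = Add(-7, Add(Pow(Add(4, Mul(2, K)), Rational(1, 2)), Mul(-1, K))) = Add(-7, Pow(Add(4, Mul(2, K)), Rational(1, 2)), Mul(-1, K)))
Mul(Mul(Add(-30165, 42747), Pow(Add(-1042, -34070), -1)), Pow(Function('B')(263, -268), -1)) = Mul(Mul(Add(-30165, 42747), Pow(Add(-1042, -34070), -1)), Pow(Add(-7, Pow(Add(4, Mul(2, 263)), Rational(1, 2)), Mul(-1, 263)), -1)) = Mul(Mul(12582, Pow(-35112, -1)), Pow(Add(-7, Pow(Add(4, 526), Rational(1, 2)), -263), -1)) = Mul(Mul(12582, Rational(-1, 35112)), Pow(Add(-7, Pow(530, Rational(1, 2)), -263), -1)) = Mul(Rational(-2097, 5852), Pow(Add(-270, Pow(530, Rational(1, 2))), -1))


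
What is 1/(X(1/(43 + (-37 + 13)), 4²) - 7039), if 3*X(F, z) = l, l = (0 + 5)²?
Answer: -3/21092 ≈ -0.00014223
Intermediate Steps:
l = 25 (l = 5² = 25)
X(F, z) = 25/3 (X(F, z) = (⅓)*25 = 25/3)
1/(X(1/(43 + (-37 + 13)), 4²) - 7039) = 1/(25/3 - 7039) = 1/(-21092/3) = -3/21092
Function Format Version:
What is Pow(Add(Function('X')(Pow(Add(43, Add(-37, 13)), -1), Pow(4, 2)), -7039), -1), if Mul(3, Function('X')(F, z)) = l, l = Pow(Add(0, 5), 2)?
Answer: Rational(-3, 21092) ≈ -0.00014223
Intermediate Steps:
l = 25 (l = Pow(5, 2) = 25)
Function('X')(F, z) = Rational(25, 3) (Function('X')(F, z) = Mul(Rational(1, 3), 25) = Rational(25, 3))
Pow(Add(Function('X')(Pow(Add(43, Add(-37, 13)), -1), Pow(4, 2)), -7039), -1) = Pow(Add(Rational(25, 3), -7039), -1) = Pow(Rational(-21092, 3), -1) = Rational(-3, 21092)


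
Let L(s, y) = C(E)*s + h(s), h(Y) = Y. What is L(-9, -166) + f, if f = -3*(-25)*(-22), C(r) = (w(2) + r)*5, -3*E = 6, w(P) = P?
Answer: -1659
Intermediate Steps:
E = -2 (E = -⅓*6 = -2)
C(r) = 10 + 5*r (C(r) = (2 + r)*5 = 10 + 5*r)
f = -1650 (f = 75*(-22) = -1650)
L(s, y) = s (L(s, y) = (10 + 5*(-2))*s + s = (10 - 10)*s + s = 0*s + s = 0 + s = s)
L(-9, -166) + f = -9 - 1650 = -1659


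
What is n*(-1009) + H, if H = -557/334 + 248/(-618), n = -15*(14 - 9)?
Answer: 7809900521/103206 ≈ 75673.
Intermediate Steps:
n = -75 (n = -15*5 = -75)
H = -213529/103206 (H = -557*1/334 + 248*(-1/618) = -557/334 - 124/309 = -213529/103206 ≈ -2.0690)
n*(-1009) + H = -75*(-1009) - 213529/103206 = 75675 - 213529/103206 = 7809900521/103206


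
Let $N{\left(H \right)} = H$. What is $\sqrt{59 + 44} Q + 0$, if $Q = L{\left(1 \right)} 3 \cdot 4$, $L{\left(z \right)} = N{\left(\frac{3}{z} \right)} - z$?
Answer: $24 \sqrt{103} \approx 243.57$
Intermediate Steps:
$L{\left(z \right)} = - z + \frac{3}{z}$ ($L{\left(z \right)} = \frac{3}{z} - z = - z + \frac{3}{z}$)
$Q = 24$ ($Q = \left(\left(-1\right) 1 + \frac{3}{1}\right) 3 \cdot 4 = \left(-1 + 3 \cdot 1\right) 3 \cdot 4 = \left(-1 + 3\right) 3 \cdot 4 = 2 \cdot 3 \cdot 4 = 6 \cdot 4 = 24$)
$\sqrt{59 + 44} Q + 0 = \sqrt{59 + 44} \cdot 24 + 0 = \sqrt{103} \cdot 24 + 0 = 24 \sqrt{103} + 0 = 24 \sqrt{103}$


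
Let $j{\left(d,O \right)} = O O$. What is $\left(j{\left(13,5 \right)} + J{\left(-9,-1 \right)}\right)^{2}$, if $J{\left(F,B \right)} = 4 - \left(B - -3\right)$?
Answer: $729$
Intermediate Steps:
$j{\left(d,O \right)} = O^{2}$
$J{\left(F,B \right)} = 1 - B$ ($J{\left(F,B \right)} = 4 - \left(B + 3\right) = 4 - \left(3 + B\right) = 1 - B$)
$\left(j{\left(13,5 \right)} + J{\left(-9,-1 \right)}\right)^{2} = \left(5^{2} + \left(1 - -1\right)\right)^{2} = \left(25 + \left(1 + 1\right)\right)^{2} = \left(25 + 2\right)^{2} = 27^{2} = 729$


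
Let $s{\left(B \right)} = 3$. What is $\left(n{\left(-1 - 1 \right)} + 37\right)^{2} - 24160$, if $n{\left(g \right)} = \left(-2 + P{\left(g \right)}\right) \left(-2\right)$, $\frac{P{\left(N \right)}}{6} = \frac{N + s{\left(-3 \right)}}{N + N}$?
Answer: $-22224$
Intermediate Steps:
$P{\left(N \right)} = \frac{3 \left(3 + N\right)}{N}$ ($P{\left(N \right)} = 6 \frac{N + 3}{N + N} = 6 \frac{3 + N}{2 N} = \frac{3 \left(3 + N\right)}{N}$)
$n{\left(g \right)} = -2 - \frac{18}{g}$ ($n{\left(g \right)} = \left(-2 + \left(3 + \frac{9}{g}\right)\right) \left(-2\right) = \left(1 + \frac{9}{g}\right) \left(-2\right) = -2 - \frac{18}{g}$)
$\left(n{\left(-1 - 1 \right)} + 37\right)^{2} - 24160 = \left(\left(-2 - \frac{18}{-1 - 1}\right) + 37\right)^{2} - 24160 = \left(\left(-2 - \frac{18}{-2}\right) + 37\right)^{2} - 24160 = \left(\left(-2 - -9\right) + 37\right)^{2} - 24160 = \left(\left(-2 + 9\right) + 37\right)^{2} - 24160 = \left(7 + 37\right)^{2} - 24160 = 44^{2} - 24160 = 1936 - 24160 = -22224$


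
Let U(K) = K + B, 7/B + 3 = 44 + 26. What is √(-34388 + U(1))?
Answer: I*√154362774/67 ≈ 185.44*I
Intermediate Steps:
B = 7/67 (B = 7/(-3 + (44 + 26)) = 7/(-3 + 70) = 7/67 ≈ 0.10448)
U(K) = 7/67 + K (U(K) = K + 7/67 = 7/67 + K)
√(-34388 + U(1)) = √(-34388 + (7/67 + 1)) = √(-34388 + 74/67) = √(-2303922/67) = I*√154362774/67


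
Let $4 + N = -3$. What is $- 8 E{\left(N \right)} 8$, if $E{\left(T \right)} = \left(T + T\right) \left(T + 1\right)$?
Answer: $-5376$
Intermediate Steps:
$N = -7$ ($N = -4 - 3 = -7$)
$E{\left(T \right)} = 2 T \left(1 + T\right)$
$- 8 E{\left(N \right)} 8 = - 8 \cdot 2 \left(-7\right) \left(1 - 7\right) 8 = - 8 \cdot 2 \left(-7\right) \left(-6\right) 8 = \left(-8\right) 84 \cdot 8 = \left(-672\right) 8 = -5376$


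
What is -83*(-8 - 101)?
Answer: 9047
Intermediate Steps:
-83*(-8 - 101) = -83*(-109) = 9047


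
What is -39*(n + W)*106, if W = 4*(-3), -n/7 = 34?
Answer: 1033500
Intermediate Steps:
n = -238 (n = -7*34 = -238)
W = -12
-39*(n + W)*106 = -39*(-238 - 12)*106 = -39*(-250)*106 = 9750*106 = 1033500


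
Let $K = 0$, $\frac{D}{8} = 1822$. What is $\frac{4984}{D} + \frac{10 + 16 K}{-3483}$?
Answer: $\frac{2151689}{6346026} \approx 0.33906$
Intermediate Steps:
$D = 14576$ ($D = 8 \cdot 1822 = 14576$)
$\frac{4984}{D} + \frac{10 + 16 K}{-3483} = \frac{4984}{14576} + \frac{10 + 16 \cdot 0}{-3483} = 4984 \cdot \frac{1}{14576} + \left(10 + 0\right) \left(- \frac{1}{3483}\right) = \frac{623}{1822} + 10 \left(- \frac{1}{3483}\right) = \frac{623}{1822} - \frac{10}{3483} = \frac{2151689}{6346026}$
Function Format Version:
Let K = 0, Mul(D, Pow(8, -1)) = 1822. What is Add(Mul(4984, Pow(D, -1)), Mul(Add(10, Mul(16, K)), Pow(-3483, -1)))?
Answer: Rational(2151689, 6346026) ≈ 0.33906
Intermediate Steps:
D = 14576 (D = Mul(8, 1822) = 14576)
Add(Mul(4984, Pow(D, -1)), Mul(Add(10, Mul(16, K)), Pow(-3483, -1))) = Add(Mul(4984, Pow(14576, -1)), Mul(Add(10, Mul(16, 0)), Pow(-3483, -1))) = Add(Mul(4984, Rational(1, 14576)), Mul(Add(10, 0), Rational(-1, 3483))) = Add(Rational(623, 1822), Mul(10, Rational(-1, 3483))) = Add(Rational(623, 1822), Rational(-10, 3483)) = Rational(2151689, 6346026)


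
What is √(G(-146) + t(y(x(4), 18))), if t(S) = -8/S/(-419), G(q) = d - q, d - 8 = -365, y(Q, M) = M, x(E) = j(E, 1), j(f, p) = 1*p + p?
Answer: I*√333388663/1257 ≈ 14.526*I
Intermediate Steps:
j(f, p) = 2*p (j(f, p) = p + p = 2*p)
x(E) = 2 (x(E) = 2*1 = 2)
d = -357 (d = 8 - 365 = -357)
G(q) = -357 - q
t(S) = 8/(419*S) (t(S) = -8/S*(-1/419) = 8/(419*S))
√(G(-146) + t(y(x(4), 18))) = √((-357 - 1*(-146)) + (8/419)/18) = √((-357 + 146) + (8/419)*(1/18)) = √(-211 + 4/3771) = √(-795677/3771) = I*√333388663/1257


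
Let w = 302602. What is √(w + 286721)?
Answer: 7*√12027 ≈ 767.67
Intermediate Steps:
√(w + 286721) = √(302602 + 286721) = √589323 = 7*√12027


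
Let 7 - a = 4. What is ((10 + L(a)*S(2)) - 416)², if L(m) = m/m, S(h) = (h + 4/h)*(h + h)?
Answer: 152100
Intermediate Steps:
a = 3 (a = 7 - 1*4 = 7 - 4 = 3)
S(h) = 2*h*(h + 4/h) (S(h) = (h + 4/h)*(2*h) = 2*h*(h + 4/h))
L(m) = 1
((10 + L(a)*S(2)) - 416)² = ((10 + 1*(8 + 2*2²)) - 416)² = ((10 + 1*(8 + 2*4)) - 416)² = ((10 + 1*(8 + 8)) - 416)² = ((10 + 1*16) - 416)² = ((10 + 16) - 416)² = (26 - 416)² = (-390)² = 152100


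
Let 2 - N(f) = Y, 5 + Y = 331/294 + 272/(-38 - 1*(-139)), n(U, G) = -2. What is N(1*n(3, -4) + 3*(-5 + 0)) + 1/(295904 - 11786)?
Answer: 745486996/234349997 ≈ 3.1811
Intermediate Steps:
Y = -35071/29694 (Y = -5 + (331/294 + 272/(-38 - 1*(-139))) = -5 + (331*(1/294) + 272/(-38 + 139)) = -5 + (331/294 + 272/101) = -5 + 113399/29694 = -35071/29694 ≈ -1.1811)
N(f) = 94459/29694 (N(f) = 2 - 1*(-35071/29694) = 2 + 35071/29694 = 94459/29694)
N(1*n(3, -4) + 3*(-5 + 0)) + 1/(295904 - 11786) = 94459/29694 + 1/(295904 - 11786) = 94459/29694 + 1/284118 = 745486996/234349997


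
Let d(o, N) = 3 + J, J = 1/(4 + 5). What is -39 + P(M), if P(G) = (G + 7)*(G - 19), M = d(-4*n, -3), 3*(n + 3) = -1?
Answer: -16172/81 ≈ -199.65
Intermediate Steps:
n = -10/3 (n = -3 + (⅓)*(-1) = -3 - ⅓ = -10/3 ≈ -3.3333)
J = ⅑ (J = 1/9 = ⅑ ≈ 0.11111)
d(o, N) = 28/9 (d(o, N) = 3 + ⅑ = 28/9)
M = 28/9 ≈ 3.1111
P(G) = (-19 + G)*(7 + G) (P(G) = (7 + G)*(-19 + G) = (-19 + G)*(7 + G))
-39 + P(M) = -39 + (-133 + (28/9)² - 12*28/9) = -39 + (-133 + 784/81 - 112/3) = -39 - 13013/81 = -16172/81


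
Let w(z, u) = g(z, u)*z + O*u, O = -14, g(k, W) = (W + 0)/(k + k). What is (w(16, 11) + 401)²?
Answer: 255025/4 ≈ 63756.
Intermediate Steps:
g(k, W) = W/(2*k) (g(k, W) = W/((2*k)) = W*(1/(2*k)) = W/(2*k))
w(z, u) = -27*u/2 (w(z, u) = (u/(2*z))*z - 14*u = u/2 - 14*u = -27*u/2)
(w(16, 11) + 401)² = (-27/2*11 + 401)² = (-297/2 + 401)² = (505/2)² = 255025/4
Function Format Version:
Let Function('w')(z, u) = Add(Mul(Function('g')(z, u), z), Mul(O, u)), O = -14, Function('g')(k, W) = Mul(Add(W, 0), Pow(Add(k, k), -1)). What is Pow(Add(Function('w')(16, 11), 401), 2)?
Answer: Rational(255025, 4) ≈ 63756.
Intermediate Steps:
Function('g')(k, W) = Mul(Rational(1, 2), W, Pow(k, -1)) (Function('g')(k, W) = Mul(W, Pow(Mul(2, k), -1)) = Mul(W, Mul(Rational(1, 2), Pow(k, -1))) = Mul(Rational(1, 2), W, Pow(k, -1)))
Function('w')(z, u) = Mul(Rational(-27, 2), u) (Function('w')(z, u) = Add(Mul(Mul(Rational(1, 2), u, Pow(z, -1)), z), Mul(-14, u)) = Add(Mul(Rational(1, 2), u), Mul(-14, u)) = Mul(Rational(-27, 2), u))
Pow(Add(Function('w')(16, 11), 401), 2) = Pow(Add(Mul(Rational(-27, 2), 11), 401), 2) = Pow(Add(Rational(-297, 2), 401), 2) = Pow(Rational(505, 2), 2) = Rational(255025, 4)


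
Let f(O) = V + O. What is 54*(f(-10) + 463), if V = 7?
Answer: 24840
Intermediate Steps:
f(O) = 7 + O
54*(f(-10) + 463) = 54*((7 - 10) + 463) = 54*(-3 + 463) = 54*460 = 24840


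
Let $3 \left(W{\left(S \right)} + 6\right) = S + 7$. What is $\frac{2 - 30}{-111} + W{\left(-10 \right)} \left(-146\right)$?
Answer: $\frac{113470}{111} \approx 1022.3$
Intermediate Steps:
$W{\left(S \right)} = - \frac{11}{3} + \frac{S}{3}$ ($W{\left(S \right)} = -6 + \frac{S + 7}{3} = -6 + \frac{7 + S}{3} = -6 + \left(\frac{7}{3} + \frac{S}{3}\right) = - \frac{11}{3} + \frac{S}{3}$)
$\frac{2 - 30}{-111} + W{\left(-10 \right)} \left(-146\right) = \frac{2 - 30}{-111} + \left(- \frac{11}{3} + \frac{1}{3} \left(-10\right)\right) \left(-146\right) = \left(2 - 30\right) \left(- \frac{1}{111}\right) + \left(- \frac{11}{3} - \frac{10}{3}\right) \left(-146\right) = \left(-28\right) \left(- \frac{1}{111}\right) - -1022 = \frac{28}{111} + 1022 = \frac{113470}{111}$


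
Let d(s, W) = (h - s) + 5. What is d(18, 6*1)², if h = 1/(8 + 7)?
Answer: 37636/225 ≈ 167.27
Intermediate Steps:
h = 1/15 ≈ 0.066667
d(s, W) = 76/15 - s (d(s, W) = (1/15 - s) + 5 = 76/15 - s)
d(18, 6*1)² = (76/15 - 1*18)² = (76/15 - 18)² = (-194/15)² = 37636/225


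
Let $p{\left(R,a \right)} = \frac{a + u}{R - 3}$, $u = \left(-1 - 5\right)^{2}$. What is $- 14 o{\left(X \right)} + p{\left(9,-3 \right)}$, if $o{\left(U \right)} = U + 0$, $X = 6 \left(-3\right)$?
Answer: $\frac{515}{2} \approx 257.5$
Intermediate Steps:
$u = 36$ ($u = \left(-6\right)^{2} = 36$)
$p{\left(R,a \right)} = \frac{36 + a}{-3 + R}$ ($p{\left(R,a \right)} = \frac{a + 36}{R - 3} = \frac{36 + a}{-3 + R}$)
$X = -18$
$o{\left(U \right)} = U$
$- 14 o{\left(X \right)} + p{\left(9,-3 \right)} = \left(-14\right) \left(-18\right) + \frac{36 - 3}{-3 + 9} = 252 + \frac{1}{6} \cdot 33 = 252 + \frac{11}{2} = \frac{515}{2}$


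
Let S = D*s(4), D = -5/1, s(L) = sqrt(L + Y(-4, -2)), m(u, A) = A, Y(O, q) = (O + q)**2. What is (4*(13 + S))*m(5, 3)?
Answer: 156 - 120*sqrt(10) ≈ -223.47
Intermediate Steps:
s(L) = sqrt(36 + L) (s(L) = sqrt(L + (-4 - 2)**2) = sqrt(L + (-6)**2) = sqrt(L + 36) = sqrt(36 + L))
D = -5 (D = -5*1 = -5)
S = -10*sqrt(10) (S = -5*sqrt(36 + 4) = -10*sqrt(10) ≈ -31.623)
(4*(13 + S))*m(5, 3) = (4*(13 - 10*sqrt(10)))*3 = (52 - 40*sqrt(10))*3 = 156 - 120*sqrt(10)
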